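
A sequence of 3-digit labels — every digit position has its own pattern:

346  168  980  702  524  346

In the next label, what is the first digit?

First digit: −2 each step, mod 10, so 3, 1, 9, 7, 5, 3 → 1.

1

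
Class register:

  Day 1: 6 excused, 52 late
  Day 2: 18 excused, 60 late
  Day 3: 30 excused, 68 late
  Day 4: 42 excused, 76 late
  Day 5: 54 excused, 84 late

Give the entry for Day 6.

Excused: +12 each step; 6, 18, 30, 42, 54 → 66.
Late: +8 each step, so 52, 60, 68, 76, 84 → 92.
Putting it together: 66 excused, 92 late.

66 excused, 92 late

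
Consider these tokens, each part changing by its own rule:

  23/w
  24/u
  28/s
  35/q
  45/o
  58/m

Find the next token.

First component: differences are 1, 4, 7, … (increasing by 3 each time); 23, 24, 28, 35, 45, 58 → 74.
Letter: w, u, s, q, o, m → k (letters move back 2 places in the alphabet).
Combining the parts gives 74/k.

74/k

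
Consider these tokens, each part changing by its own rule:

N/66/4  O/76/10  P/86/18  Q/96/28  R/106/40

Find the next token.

Letter: letters move forward 1 place in the alphabet, so N, O, P, Q, R → S.
For the second component, +10 each step: 66, 76, 86, 96, 106 → 116.
Third component: 4, 10, 18, 28, 40 → 54 (differences are 6, 8, 10, … (increasing by 2 each time)).
Putting it together: S/116/54.

S/116/54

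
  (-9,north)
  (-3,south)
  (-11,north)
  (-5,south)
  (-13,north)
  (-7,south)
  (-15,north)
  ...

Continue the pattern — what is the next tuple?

For the first slot, alternating steps +6, −8, +6, −8, …: -9, -3, -11, -5, -13, -7, -15 → -9.
Direction — alternates north ↔ south: north, south, north, south, north, south, north → south.
Putting it together: (-9,south).

(-9,south)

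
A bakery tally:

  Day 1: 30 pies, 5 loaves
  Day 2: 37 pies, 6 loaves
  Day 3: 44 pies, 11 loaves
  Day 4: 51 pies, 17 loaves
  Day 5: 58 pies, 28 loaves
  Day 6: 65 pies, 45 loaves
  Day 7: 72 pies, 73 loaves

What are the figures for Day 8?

79 pies, 118 loaves

Pies: +7 each step, so 30, 37, 44, 51, 58, 65, 72 → 79.
Loaves goes 5, 6, 11, 17, 28, 45, 73 → 118 (each term is the sum of the two before it).
Combining the parts gives 79 pies, 118 loaves.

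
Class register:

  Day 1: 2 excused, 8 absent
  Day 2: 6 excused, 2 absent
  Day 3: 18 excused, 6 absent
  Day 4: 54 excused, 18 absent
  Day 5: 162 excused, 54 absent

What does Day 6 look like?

486 excused, 162 absent

Excused: ×3 each step, so 2, 6, 18, 54, 162 → 486.
Absent: always the previous value of the excused; 8, 2, 6, 18, 54 → 162.
Putting it together: 486 excused, 162 absent.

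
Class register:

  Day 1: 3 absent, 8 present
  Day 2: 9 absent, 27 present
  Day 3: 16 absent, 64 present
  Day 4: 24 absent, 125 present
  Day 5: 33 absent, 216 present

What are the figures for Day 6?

Absent: differences are 6, 7, 8, … (increasing by 1 each time), so 3, 9, 16, 24, 33 → 43.
Present goes 8, 27, 64, 125, 216 → 343 (perfect cubes: 2³, 3³, 4³, …).
So the next line is 43 absent, 343 present.

43 absent, 343 present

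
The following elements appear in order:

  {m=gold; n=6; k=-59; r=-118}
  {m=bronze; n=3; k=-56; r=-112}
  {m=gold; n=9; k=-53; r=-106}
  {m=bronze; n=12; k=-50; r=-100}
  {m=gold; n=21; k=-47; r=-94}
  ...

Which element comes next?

M: gold, bronze, gold, bronze, gold → bronze (alternates gold ↔ bronze).
N: 6, 3, 9, 12, 21 → 33 (each term is the sum of the two before it).
K: -59, -56, -53, -50, -47 → -44 (+3 each step).
R: -118, -112, -106, -100, -94 → -88 (always 2 × the k).
So the next element is {m=bronze; n=33; k=-44; r=-88}.

{m=bronze; n=33; k=-44; r=-88}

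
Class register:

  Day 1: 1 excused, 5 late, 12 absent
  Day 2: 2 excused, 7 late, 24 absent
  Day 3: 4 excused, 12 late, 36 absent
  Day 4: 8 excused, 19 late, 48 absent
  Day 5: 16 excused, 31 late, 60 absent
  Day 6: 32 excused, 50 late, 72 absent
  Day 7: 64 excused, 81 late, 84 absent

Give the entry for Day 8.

128 excused, 131 late, 96 absent

For the excused, ×2 each step: 1, 2, 4, 8, 16, 32, 64 → 128.
Late: 5, 7, 12, 19, 31, 50, 81 → 131 (each term is the sum of the two before it).
Absent: +12 each step, so 12, 24, 36, 48, 60, 72, 84 → 96.
So the next line is 128 excused, 131 late, 96 absent.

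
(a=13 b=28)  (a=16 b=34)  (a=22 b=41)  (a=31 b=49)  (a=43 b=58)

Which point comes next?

A goes 13, 16, 22, 31, 43 → 58 (differences are 3, 6, 9, … (increasing by 3 each time)).
B: differences are 6, 7, 8, … (increasing by 1 each time), so 28, 34, 41, 49, 58 → 68.
Putting it together: (a=58 b=68).

(a=58 b=68)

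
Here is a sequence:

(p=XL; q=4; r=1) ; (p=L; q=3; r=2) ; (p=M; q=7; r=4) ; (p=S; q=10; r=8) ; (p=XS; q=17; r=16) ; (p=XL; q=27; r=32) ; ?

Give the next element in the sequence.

(p=L; q=44; r=64)

P: repeats XL → L → M → S → XS; XL, L, M, S, XS, XL → L.
Q: each term is the sum of the two before it; 4, 3, 7, 10, 17, 27 → 44.
R: ×2 each step, so 1, 2, 4, 8, 16, 32 → 64.
So the next element is (p=L; q=44; r=64).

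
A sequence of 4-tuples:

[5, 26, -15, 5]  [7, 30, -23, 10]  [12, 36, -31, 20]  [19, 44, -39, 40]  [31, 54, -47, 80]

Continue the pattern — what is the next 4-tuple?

[50, 66, -55, 160]

First component goes 5, 7, 12, 19, 31 → 50 (each term is the sum of the two before it).
For the second component, differences are 4, 6, 8, … (increasing by 2 each time): 26, 30, 36, 44, 54 → 66.
Third component — −8 each step: -15, -23, -31, -39, -47 → -55.
Fourth component goes 5, 10, 20, 40, 80 → 160 (×2 each step).
Putting it together: [50, 66, -55, 160].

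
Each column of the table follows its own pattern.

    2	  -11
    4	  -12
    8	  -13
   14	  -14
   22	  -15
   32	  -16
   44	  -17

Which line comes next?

58  -18

First component goes 2, 4, 8, 14, 22, 32, 44 → 58 (differences are 2, 4, 6, … (increasing by 2 each time)).
For the second component, −1 each step: -11, -12, -13, -14, -15, -16, -17 → -18.
So the next line is 58  -18.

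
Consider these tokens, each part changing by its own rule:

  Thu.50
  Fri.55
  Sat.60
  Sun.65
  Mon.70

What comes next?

Tue.75

Day: Thu, Fri, Sat, Sun, Mon → Tue (runs through the weekdays Mon→Sun).
Second component goes 50, 55, 60, 65, 70 → 75 (+5 each step).
Putting it together: Tue.75.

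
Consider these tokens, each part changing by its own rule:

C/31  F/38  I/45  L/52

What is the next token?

For the letter, letters move forward 3 places in the alphabet: C, F, I, L → O.
Second component — +7 each step: 31, 38, 45, 52 → 59.
Putting it together: O/59.

O/59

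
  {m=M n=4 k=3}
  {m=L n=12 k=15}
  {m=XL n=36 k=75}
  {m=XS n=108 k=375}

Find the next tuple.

{m=S n=324 k=1875}

For the m, runs through clothing sizes XS→XL: M, L, XL, XS → S.
N: ×3 each step; 4, 12, 36, 108 → 324.
K: 3, 15, 75, 375 → 1875 (×5 each step).
So the next tuple is {m=S n=324 k=1875}.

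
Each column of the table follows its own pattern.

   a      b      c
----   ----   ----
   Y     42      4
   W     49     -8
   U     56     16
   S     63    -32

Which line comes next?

Q  70  64

Column a: letters move back 2 places in the alphabet, so Y, W, U, S → Q.
Column b goes 42, 49, 56, 63 → 70 (+7 each step).
Column c: ×(-2) each step, so 4, -8, 16, -32 → 64.
So the next line is Q  70  64.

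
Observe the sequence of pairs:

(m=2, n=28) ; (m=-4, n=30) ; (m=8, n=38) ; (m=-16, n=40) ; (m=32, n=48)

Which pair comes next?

(m=-64, n=50)

M — ×(-2) each step: 2, -4, 8, -16, 32 → -64.
N: 28, 30, 38, 40, 48 → 50 (alternating steps +2, +8, +2, +8, …).
Combining the parts gives (m=-64, n=50).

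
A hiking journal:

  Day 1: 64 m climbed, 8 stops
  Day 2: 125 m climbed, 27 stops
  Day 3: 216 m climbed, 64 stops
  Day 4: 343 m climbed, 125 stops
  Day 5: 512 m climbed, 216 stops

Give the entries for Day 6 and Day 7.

M climbed: perfect cubes: 4³, 5³, 6³, …; 64, 125, 216, 343, 512 → 729 → 1000.
Stops: perfect cubes: 2³, 3³, 4³, …, so 8, 27, 64, 125, 216 → 343 → 512.
So the next two lines are 729 m climbed, 343 stops and 1000 m climbed, 512 stops.

729 m climbed, 343 stops; 1000 m climbed, 512 stops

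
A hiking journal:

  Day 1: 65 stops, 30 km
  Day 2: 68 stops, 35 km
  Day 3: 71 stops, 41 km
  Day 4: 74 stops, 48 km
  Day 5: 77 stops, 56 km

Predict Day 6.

Stops goes 65, 68, 71, 74, 77 → 80 (+3 each step).
Km: differences are 5, 6, 7, … (increasing by 1 each time); 30, 35, 41, 48, 56 → 65.
So the next record is 80 stops, 65 km.

80 stops, 65 km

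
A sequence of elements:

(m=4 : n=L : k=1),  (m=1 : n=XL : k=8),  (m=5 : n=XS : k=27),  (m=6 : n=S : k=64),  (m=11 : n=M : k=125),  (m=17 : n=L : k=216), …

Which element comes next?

(m=28 : n=XL : k=343)

M: each term is the sum of the two before it, so 4, 1, 5, 6, 11, 17 → 28.
N: repeats L → XL → XS → S → M, so L, XL, XS, S, M, L → XL.
K: perfect cubes: 1³, 2³, 3³, …, so 1, 8, 27, 64, 125, 216 → 343.
Combining the parts gives (m=28 : n=XL : k=343).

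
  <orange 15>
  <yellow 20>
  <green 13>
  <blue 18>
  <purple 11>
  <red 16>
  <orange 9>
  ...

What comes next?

<yellow 14>

Colour: repeats orange → yellow → green → blue → purple → red; orange, yellow, green, blue, purple, red, orange → yellow.
For the second part, alternating steps +5, −7, +5, −7, …: 15, 20, 13, 18, 11, 16, 9 → 14.
Putting it together: <yellow 14>.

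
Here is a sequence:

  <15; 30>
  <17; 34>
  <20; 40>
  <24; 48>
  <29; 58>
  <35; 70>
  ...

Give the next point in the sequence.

First value — differences are 2, 3, 4, … (increasing by 1 each time): 15, 17, 20, 24, 29, 35 → 42.
For the second value, always 2 × the first value: 30, 34, 40, 48, 58, 70 → 84.
So the next point is <42; 84>.

<42; 84>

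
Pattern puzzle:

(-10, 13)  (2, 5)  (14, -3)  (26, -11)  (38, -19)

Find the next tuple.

(50, -27)

First part: +12 each step, so -10, 2, 14, 26, 38 → 50.
Second part goes 13, 5, -3, -11, -19 → -27 (−8 each step).
So the next tuple is (50, -27).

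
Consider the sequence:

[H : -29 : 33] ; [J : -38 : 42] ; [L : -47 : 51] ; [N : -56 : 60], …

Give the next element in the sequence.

Letter goes H, J, L, N → P (letters move forward 2 places in the alphabet).
Second entry: −9 each step; -29, -38, -47, -56 → -65.
Third entry — together with the second entry always sums to 4: 33, 42, 51, 60 → 69.
So the next element is [P : -65 : 69].

[P : -65 : 69]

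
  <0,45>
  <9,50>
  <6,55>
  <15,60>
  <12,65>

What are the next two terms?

<21,70>, <18,75>

First slot — alternating steps +9, −3, +9, −3, …: 0, 9, 6, 15, 12 → 21 → 18.
Second slot — +5 each step: 45, 50, 55, 60, 65 → 70 → 75.
Putting the parts together: <21,70> and then <18,75>.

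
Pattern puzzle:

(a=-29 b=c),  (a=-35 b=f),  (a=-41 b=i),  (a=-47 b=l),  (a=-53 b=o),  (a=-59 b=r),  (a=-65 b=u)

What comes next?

(a=-71 b=x)

A: −6 each step, so -29, -35, -41, -47, -53, -59, -65 → -71.
B: c, f, i, l, o, r, u → x (letters move forward 3 places in the alphabet).
Putting it together: (a=-71 b=x).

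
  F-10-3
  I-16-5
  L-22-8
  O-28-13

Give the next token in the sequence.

R-34-21

Letter: letters move forward 3 places in the alphabet, so F, I, L, O → R.
Second component goes 10, 16, 22, 28 → 34 (+6 each step).
Third component: each term is the sum of the two before it, so 3, 5, 8, 13 → 21.
Putting it together: R-34-21.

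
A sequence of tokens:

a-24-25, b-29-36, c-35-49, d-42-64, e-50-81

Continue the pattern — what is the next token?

f-59-100

Letter — letters move forward 1 place in the alphabet: a, b, c, d, e → f.
For the second component, differences are 5, 6, 7, … (increasing by 1 each time): 24, 29, 35, 42, 50 → 59.
Third component: 25, 36, 49, 64, 81 → 100 (perfect squares: 5², 6², 7², …).
So the next token is f-59-100.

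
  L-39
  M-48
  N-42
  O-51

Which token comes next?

Letter — letters move forward 1 place in the alphabet: L, M, N, O → P.
Second component: 39, 48, 42, 51 → 45 (alternating steps +9, −6, +9, −6, …).
So the next token is P-45.

P-45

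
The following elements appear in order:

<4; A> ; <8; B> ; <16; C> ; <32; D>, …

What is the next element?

<64; E>

First slot goes 4, 8, 16, 32 → 64 (×2 each step).
Letter — letters move forward 1 place in the alphabet: A, B, C, D → E.
Combining the parts gives <64; E>.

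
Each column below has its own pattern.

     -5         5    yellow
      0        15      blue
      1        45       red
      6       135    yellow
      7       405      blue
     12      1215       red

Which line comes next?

First component: alternating steps +5, +1, +5, +1, …; -5, 0, 1, 6, 7, 12 → 13.
Second component goes 5, 15, 45, 135, 405, 1215 → 3645 (×3 each step).
Colour — repeats yellow → blue → red: yellow, blue, red, yellow, blue, red → yellow.
So the next line is 13  3645  yellow.

13  3645  yellow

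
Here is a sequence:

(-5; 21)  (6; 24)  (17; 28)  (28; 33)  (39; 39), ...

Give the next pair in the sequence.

First component: +11 each step; -5, 6, 17, 28, 39 → 50.
Second component: differences are 3, 4, 5, … (increasing by 1 each time), so 21, 24, 28, 33, 39 → 46.
So the next pair is (50; 46).

(50; 46)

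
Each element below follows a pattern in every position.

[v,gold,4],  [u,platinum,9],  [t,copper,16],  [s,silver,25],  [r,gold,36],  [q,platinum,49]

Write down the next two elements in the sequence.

Letter — letters move back 1 place in the alphabet: v, u, t, s, r, q → p → o.
Metal: gold, platinum, copper, silver, gold, platinum → copper → silver (repeats gold → platinum → copper → silver).
Third slot: perfect squares: 2², 3², 4², …; 4, 9, 16, 25, 36, 49 → 64 → 81.
So the next two elements are [p,copper,64] and [o,silver,81].

[p,copper,64], [o,silver,81]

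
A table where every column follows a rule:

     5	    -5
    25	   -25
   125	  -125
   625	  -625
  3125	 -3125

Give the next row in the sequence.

15625  -15625

First component: ×5 each step; 5, 25, 125, 625, 3125 → 15625.
Second component — always the negative of the first component: -5, -25, -125, -625, -3125 → -15625.
Putting it together: 15625  -15625.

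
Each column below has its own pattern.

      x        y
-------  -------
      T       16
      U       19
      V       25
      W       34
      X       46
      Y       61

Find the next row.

Z  79

Column x: letters move forward 1 place in the alphabet; T, U, V, W, X, Y → Z.
Column y: differences are 3, 6, 9, … (increasing by 3 each time), so 16, 19, 25, 34, 46, 61 → 79.
Putting it together: Z  79.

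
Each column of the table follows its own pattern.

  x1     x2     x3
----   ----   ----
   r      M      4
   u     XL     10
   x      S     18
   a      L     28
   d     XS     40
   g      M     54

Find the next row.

j  XL  70

Column x1: letters move forward 3 places in the alphabet, wrapping Z→A; r, u, x, a, d, g → j.
Column x2 goes M, XL, S, L, XS, M → XL (repeats M → XL → S → L → XS).
Column x3 goes 4, 10, 18, 28, 40, 54 → 70 (differences are 6, 8, 10, … (increasing by 2 each time)).
Combining the parts gives j  XL  70.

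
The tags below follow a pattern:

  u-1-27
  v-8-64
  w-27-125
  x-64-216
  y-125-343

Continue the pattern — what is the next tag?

Letter goes u, v, w, x, y → z (letters move forward 1 place in the alphabet).
Second component goes 1, 8, 27, 64, 125 → 216 (perfect cubes: 1³, 2³, 3³, …).
For the third component, perfect cubes: 3³, 4³, 5³, …: 27, 64, 125, 216, 343 → 512.
Putting it together: z-216-512.

z-216-512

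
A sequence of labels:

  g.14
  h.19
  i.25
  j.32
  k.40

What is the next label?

Letter goes g, h, i, j, k → l (letters move forward 1 place in the alphabet).
For the second component, differences are 5, 6, 7, … (increasing by 1 each time): 14, 19, 25, 32, 40 → 49.
Putting it together: l.49.

l.49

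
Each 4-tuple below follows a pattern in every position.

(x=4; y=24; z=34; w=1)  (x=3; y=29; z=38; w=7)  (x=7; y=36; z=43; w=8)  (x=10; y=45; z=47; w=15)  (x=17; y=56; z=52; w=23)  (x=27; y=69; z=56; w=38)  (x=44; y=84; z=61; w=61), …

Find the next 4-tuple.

X: 4, 3, 7, 10, 17, 27, 44 → 71 (each term is the sum of the two before it).
Y: differences are 5, 7, 9, … (increasing by 2 each time); 24, 29, 36, 45, 56, 69, 84 → 101.
Z: alternating steps +4, +5, +4, +5, …; 34, 38, 43, 47, 52, 56, 61 → 65.
W — each term is the sum of the two before it: 1, 7, 8, 15, 23, 38, 61 → 99.
Combining the parts gives (x=71; y=101; z=65; w=99).

(x=71; y=101; z=65; w=99)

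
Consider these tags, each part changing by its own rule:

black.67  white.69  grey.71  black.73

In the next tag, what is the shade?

white

Shade: repeats black → white → grey; black, white, grey, black → white.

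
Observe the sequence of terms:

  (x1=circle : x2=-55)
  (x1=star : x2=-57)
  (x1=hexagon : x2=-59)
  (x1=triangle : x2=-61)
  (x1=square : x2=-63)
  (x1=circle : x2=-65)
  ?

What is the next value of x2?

X2: -55, -57, -59, -61, -63, -65 → -67 (−2 each step).

-67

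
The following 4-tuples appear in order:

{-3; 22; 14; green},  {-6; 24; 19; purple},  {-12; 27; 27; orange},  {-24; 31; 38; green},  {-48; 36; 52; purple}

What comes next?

{-96; 42; 69; orange}

First part — ×2 each step: -3, -6, -12, -24, -48 → -96.
Second part — differences are 2, 3, 4, … (increasing by 1 each time): 22, 24, 27, 31, 36 → 42.
Third part — differences are 5, 8, 11, … (increasing by 3 each time): 14, 19, 27, 38, 52 → 69.
Colour — repeats green → purple → orange: green, purple, orange, green, purple → orange.
Putting it together: {-96; 42; 69; orange}.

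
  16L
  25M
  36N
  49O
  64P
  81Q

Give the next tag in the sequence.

First component: perfect squares: 4², 5², 6², …, so 16, 25, 36, 49, 64, 81 → 100.
Letter — letters move forward 1 place in the alphabet: L, M, N, O, P, Q → R.
So the next tag is 100R.

100R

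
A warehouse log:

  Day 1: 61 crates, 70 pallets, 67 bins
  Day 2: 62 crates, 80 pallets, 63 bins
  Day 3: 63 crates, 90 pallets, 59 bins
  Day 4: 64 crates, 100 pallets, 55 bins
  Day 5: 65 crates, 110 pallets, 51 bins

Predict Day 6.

66 crates, 120 pallets, 47 bins

For the crates, +1 each step: 61, 62, 63, 64, 65 → 66.
Pallets: 70, 80, 90, 100, 110 → 120 (+10 each step).
Bins: −4 each step; 67, 63, 59, 55, 51 → 47.
Putting it together: 66 crates, 120 pallets, 47 bins.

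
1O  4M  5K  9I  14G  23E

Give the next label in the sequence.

37C

First component: 1, 4, 5, 9, 14, 23 → 37 (each term is the sum of the two before it).
Letter: letters move back 2 places in the alphabet, so O, M, K, I, G, E → C.
So the next label is 37C.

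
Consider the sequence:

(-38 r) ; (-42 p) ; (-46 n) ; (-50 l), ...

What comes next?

First coordinate — −4 each step: -38, -42, -46, -50 → -54.
For the letter, letters move back 2 places in the alphabet: r, p, n, l → j.
So the next term is (-54 j).

(-54 j)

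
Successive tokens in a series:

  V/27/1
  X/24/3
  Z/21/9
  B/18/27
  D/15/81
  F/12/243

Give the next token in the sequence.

H/9/729

Letter goes V, X, Z, B, D, F → H (letters move forward 2 places in the alphabet, wrapping Z→A).
Second component — −3 each step: 27, 24, 21, 18, 15, 12 → 9.
For the third component, ×3 each step: 1, 3, 9, 27, 81, 243 → 729.
Putting it together: H/9/729.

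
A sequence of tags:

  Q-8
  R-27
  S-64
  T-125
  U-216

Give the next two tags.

Letter — letters move forward 1 place in the alphabet: Q, R, S, T, U → V → W.
For the second component, perfect cubes: 2³, 3³, 4³, …: 8, 27, 64, 125, 216 → 343 → 512.
So the next two tags are V-343 and W-512.

V-343 then W-512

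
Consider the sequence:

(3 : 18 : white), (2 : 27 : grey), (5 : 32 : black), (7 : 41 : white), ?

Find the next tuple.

(12 : 46 : grey)

First component goes 3, 2, 5, 7 → 12 (each term is the sum of the two before it).
Second component: 18, 27, 32, 41 → 46 (alternating steps +9, +5, +9, +5, …).
For the shade, repeats white → grey → black: white, grey, black, white → grey.
Combining the parts gives (12 : 46 : grey).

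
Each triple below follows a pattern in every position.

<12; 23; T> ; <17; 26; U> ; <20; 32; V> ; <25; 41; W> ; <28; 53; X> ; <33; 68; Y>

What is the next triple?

For the first entry, alternating steps +5, +3, +5, +3, …: 12, 17, 20, 25, 28, 33 → 36.
Second entry: 23, 26, 32, 41, 53, 68 → 86 (differences are 3, 6, 9, … (increasing by 3 each time)).
Letter goes T, U, V, W, X, Y → Z (letters move forward 1 place in the alphabet).
Putting it together: <36; 86; Z>.

<36; 86; Z>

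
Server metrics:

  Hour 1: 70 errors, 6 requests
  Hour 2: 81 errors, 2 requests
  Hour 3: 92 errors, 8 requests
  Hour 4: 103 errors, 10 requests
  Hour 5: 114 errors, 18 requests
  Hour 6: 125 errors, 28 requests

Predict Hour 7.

Errors: 70, 81, 92, 103, 114, 125 → 136 (+11 each step).
For the requests, each term is the sum of the two before it: 6, 2, 8, 10, 18, 28 → 46.
Putting it together: 136 errors, 46 requests.

136 errors, 46 requests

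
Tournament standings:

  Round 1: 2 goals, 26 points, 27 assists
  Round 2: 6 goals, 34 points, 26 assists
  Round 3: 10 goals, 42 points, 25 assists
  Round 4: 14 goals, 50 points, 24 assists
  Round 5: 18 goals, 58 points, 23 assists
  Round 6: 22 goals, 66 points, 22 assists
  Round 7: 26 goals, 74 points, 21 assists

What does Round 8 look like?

30 goals, 82 points, 20 assists

Goals: +4 each step, so 2, 6, 10, 14, 18, 22, 26 → 30.
Points: +8 each step; 26, 34, 42, 50, 58, 66, 74 → 82.
Assists — −1 each step: 27, 26, 25, 24, 23, 22, 21 → 20.
Putting it together: 30 goals, 82 points, 20 assists.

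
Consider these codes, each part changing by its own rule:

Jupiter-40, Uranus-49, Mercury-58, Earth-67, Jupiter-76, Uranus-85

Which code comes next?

Mercury-94

Planet: repeats Jupiter → Uranus → Mercury → Earth, so Jupiter, Uranus, Mercury, Earth, Jupiter, Uranus → Mercury.
Second component — +9 each step: 40, 49, 58, 67, 76, 85 → 94.
So the next code is Mercury-94.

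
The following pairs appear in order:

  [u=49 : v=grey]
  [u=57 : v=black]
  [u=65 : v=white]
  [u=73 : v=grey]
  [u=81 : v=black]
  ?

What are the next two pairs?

U — +8 each step: 49, 57, 65, 73, 81 → 89 → 97.
V — repeats grey → black → white: grey, black, white, grey, black → white → grey.
Putting the parts together: [u=89 : v=white] and then [u=97 : v=grey].

[u=89 : v=white], [u=97 : v=grey]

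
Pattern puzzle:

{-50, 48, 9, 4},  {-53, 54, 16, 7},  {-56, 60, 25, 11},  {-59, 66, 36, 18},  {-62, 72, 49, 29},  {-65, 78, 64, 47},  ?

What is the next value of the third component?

81

Third component — perfect squares: 3², 4², 5², …: 9, 16, 25, 36, 49, 64 → 81.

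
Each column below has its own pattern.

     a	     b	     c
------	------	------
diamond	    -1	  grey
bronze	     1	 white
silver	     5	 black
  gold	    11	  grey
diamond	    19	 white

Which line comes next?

bronze  29  black

Column a: diamond, bronze, silver, gold, diamond → bronze (repeats diamond → bronze → silver → gold).
Column b goes -1, 1, 5, 11, 19 → 29 (differences are 2, 4, 6, … (increasing by 2 each time)).
Column c — repeats grey → white → black: grey, white, black, grey, white → black.
So the next line is bronze  29  black.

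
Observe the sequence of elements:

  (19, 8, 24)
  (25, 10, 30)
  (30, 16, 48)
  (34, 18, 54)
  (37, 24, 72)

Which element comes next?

First value: differences are 6, 5, 4, … (decreasing by 1 each time), so 19, 25, 30, 34, 37 → 39.
Second value: alternating steps +2, +6, +2, +6, …, so 8, 10, 16, 18, 24 → 26.
Third value: always 3 × the second value, so 24, 30, 48, 54, 72 → 78.
Putting it together: (39, 26, 78).

(39, 26, 78)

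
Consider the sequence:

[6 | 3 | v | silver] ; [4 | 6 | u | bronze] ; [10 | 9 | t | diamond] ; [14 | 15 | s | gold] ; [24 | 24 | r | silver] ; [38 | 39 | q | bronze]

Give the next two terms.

[62 | 63 | p | diamond], [100 | 102 | o | gold]

First value: 6, 4, 10, 14, 24, 38 → 62 → 100 (each term is the sum of the two before it).
For the second value, each term is the sum of the two before it: 3, 6, 9, 15, 24, 39 → 63 → 102.
Letter: letters move back 1 place in the alphabet; v, u, t, s, r, q → p → o.
Rank: silver, bronze, diamond, gold, silver, bronze → diamond → gold (repeats silver → bronze → diamond → gold).
Putting the parts together: [62 | 63 | p | diamond] and then [100 | 102 | o | gold].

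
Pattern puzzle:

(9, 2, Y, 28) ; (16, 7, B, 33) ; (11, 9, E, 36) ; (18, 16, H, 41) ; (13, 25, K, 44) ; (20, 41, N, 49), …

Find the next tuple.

First entry goes 9, 16, 11, 18, 13, 20 → 15 (alternating steps +7, −5, +7, −5, …).
Second entry goes 2, 7, 9, 16, 25, 41 → 66 (each term is the sum of the two before it).
Letter: letters move forward 3 places in the alphabet, wrapping Z→A, so Y, B, E, H, K, N → Q.
Fourth entry goes 28, 33, 36, 41, 44, 49 → 52 (alternating steps +5, +3, +5, +3, …).
Putting it together: (15, 66, Q, 52).

(15, 66, Q, 52)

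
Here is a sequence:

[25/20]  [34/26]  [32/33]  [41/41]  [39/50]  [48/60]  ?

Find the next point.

[46/71]

First slot: alternating steps +9, −2, +9, −2, …, so 25, 34, 32, 41, 39, 48 → 46.
Second slot: differences are 6, 7, 8, … (increasing by 1 each time); 20, 26, 33, 41, 50, 60 → 71.
So the next point is [46/71].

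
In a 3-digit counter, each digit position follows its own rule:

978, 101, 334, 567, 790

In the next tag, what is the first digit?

First digit goes 9, 1, 3, 5, 7 → 9 (+2 each step, mod 10).
For the second digit, +3 each step, mod 10: 7, 0, 3, 6, 9 → 2.
For the third digit, +3 each step, mod 10: 8, 1, 4, 7, 0 → 3.

9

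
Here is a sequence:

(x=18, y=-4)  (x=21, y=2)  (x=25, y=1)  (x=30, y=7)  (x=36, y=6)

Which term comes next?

For the x, differences are 3, 4, 5, … (increasing by 1 each time): 18, 21, 25, 30, 36 → 43.
For the y, alternating steps +6, −1, +6, −1, …: -4, 2, 1, 7, 6 → 12.
Combining the parts gives (x=43, y=12).

(x=43, y=12)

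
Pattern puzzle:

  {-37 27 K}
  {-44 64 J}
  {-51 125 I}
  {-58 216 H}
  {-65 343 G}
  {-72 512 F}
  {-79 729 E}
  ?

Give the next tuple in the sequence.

First value — −7 each step: -37, -44, -51, -58, -65, -72, -79 → -86.
For the second value, perfect cubes: 3³, 4³, 5³, …: 27, 64, 125, 216, 343, 512, 729 → 1000.
For the letter, letters move back 1 place in the alphabet: K, J, I, H, G, F, E → D.
So the next tuple is {-86 1000 D}.

{-86 1000 D}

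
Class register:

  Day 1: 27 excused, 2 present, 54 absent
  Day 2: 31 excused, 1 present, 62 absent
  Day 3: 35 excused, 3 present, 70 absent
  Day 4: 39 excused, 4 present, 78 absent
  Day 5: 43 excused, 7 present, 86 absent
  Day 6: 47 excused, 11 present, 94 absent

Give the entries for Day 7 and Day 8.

Excused: +4 each step, so 27, 31, 35, 39, 43, 47 → 51 → 55.
Present: each term is the sum of the two before it; 2, 1, 3, 4, 7, 11 → 18 → 29.
For the absent, always 2 × the excused: 54, 62, 70, 78, 86, 94 → 102 → 110.
Putting the parts together: 51 excused, 18 present, 102 absent and then 55 excused, 29 present, 110 absent.

51 excused, 18 present, 102 absent; 55 excused, 29 present, 110 absent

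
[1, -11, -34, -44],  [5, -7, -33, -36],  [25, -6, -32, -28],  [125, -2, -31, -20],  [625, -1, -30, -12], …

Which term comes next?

[3125, 3, -29, -4]

First component: ×5 each step; 1, 5, 25, 125, 625 → 3125.
For the second component, alternating steps +4, +1, +4, +1, …: -11, -7, -6, -2, -1 → 3.
Third component: +1 each step, so -34, -33, -32, -31, -30 → -29.
Fourth component goes -44, -36, -28, -20, -12 → -4 (+8 each step).
Putting it together: [3125, 3, -29, -4].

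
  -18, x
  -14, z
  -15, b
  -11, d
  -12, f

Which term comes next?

-8, h

First part goes -18, -14, -15, -11, -12 → -8 (alternating steps +4, −1, +4, −1, …).
For the letter, letters move forward 2 places in the alphabet, wrapping Z→A: x, z, b, d, f → h.
So the next term is -8, h.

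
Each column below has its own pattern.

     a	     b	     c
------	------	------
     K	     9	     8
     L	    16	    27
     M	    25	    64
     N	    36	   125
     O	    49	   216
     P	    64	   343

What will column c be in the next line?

512

For the column c, perfect cubes: 2³, 3³, 4³, …: 8, 27, 64, 125, 216, 343 → 512.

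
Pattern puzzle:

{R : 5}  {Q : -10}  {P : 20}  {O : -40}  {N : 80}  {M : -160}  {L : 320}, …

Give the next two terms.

{K : -640}, {J : 1280}

For the letter, letters move back 1 place in the alphabet: R, Q, P, O, N, M, L → K → J.
Second part: 5, -10, 20, -40, 80, -160, 320 → -640 → 1280 (×(-2) each step).
So the next two terms are {K : -640} and {J : 1280}.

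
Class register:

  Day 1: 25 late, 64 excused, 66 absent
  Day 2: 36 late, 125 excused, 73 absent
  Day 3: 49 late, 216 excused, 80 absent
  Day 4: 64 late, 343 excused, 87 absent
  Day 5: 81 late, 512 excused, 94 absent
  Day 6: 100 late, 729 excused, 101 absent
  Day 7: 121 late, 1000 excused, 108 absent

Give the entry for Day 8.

Late: perfect squares: 5², 6², 7², …; 25, 36, 49, 64, 81, 100, 121 → 144.
Excused: perfect cubes: 4³, 5³, 6³, …, so 64, 125, 216, 343, 512, 729, 1000 → 1331.
For the absent, +7 each step: 66, 73, 80, 87, 94, 101, 108 → 115.
So the next row is 144 late, 1331 excused, 115 absent.

144 late, 1331 excused, 115 absent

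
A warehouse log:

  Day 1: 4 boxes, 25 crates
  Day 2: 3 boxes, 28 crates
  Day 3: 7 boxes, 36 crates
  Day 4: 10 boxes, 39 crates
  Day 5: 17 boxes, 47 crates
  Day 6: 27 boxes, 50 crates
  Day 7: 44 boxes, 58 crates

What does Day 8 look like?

71 boxes, 61 crates

Boxes: each term is the sum of the two before it; 4, 3, 7, 10, 17, 27, 44 → 71.
Crates — alternating steps +3, +8, +3, +8, …: 25, 28, 36, 39, 47, 50, 58 → 61.
Putting it together: 71 boxes, 61 crates.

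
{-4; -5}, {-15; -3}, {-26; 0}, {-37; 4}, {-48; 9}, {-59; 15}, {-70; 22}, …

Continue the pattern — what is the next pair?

{-81; 30}

First value: −11 each step, so -4, -15, -26, -37, -48, -59, -70 → -81.
Second value: differences are 2, 3, 4, … (increasing by 1 each time), so -5, -3, 0, 4, 9, 15, 22 → 30.
So the next pair is {-81; 30}.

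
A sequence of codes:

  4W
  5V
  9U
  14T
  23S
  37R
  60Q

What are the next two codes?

First component: each term is the sum of the two before it, so 4, 5, 9, 14, 23, 37, 60 → 97 → 157.
Letter: letters move back 1 place in the alphabet, so W, V, U, T, S, R, Q → P → O.
Putting the parts together: 97P and then 157O.

97P, 157O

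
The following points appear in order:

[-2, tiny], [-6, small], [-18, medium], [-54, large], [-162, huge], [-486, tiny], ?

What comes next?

First coordinate goes -2, -6, -18, -54, -162, -486 → -1458 (×3 each step).
Size: repeats tiny → small → medium → large → huge; tiny, small, medium, large, huge, tiny → small.
Combining the parts gives [-1458, small].

[-1458, small]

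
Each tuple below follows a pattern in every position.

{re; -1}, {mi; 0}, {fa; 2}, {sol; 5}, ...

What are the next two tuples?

Note goes re, mi, fa, sol → la → ti (runs through the solfège scale do→ti).
Second value goes -1, 0, 2, 5 → 9 → 14 (differences are 1, 2, 3, … (increasing by 1 each time)).
Putting the parts together: {la; 9} and then {ti; 14}.

{la; 9}, {ti; 14}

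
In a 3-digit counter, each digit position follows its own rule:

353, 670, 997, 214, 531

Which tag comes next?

First digit: +3 each step, mod 10; 3, 6, 9, 2, 5 → 8.
Second digit — +2 each step, mod 10: 5, 7, 9, 1, 3 → 5.
Third digit: 3, 0, 7, 4, 1 → 8 (−3 each step, mod 10).
Putting it together: 858.

858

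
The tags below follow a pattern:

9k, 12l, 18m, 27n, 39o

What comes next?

First component: differences are 3, 6, 9, … (increasing by 3 each time); 9, 12, 18, 27, 39 → 54.
Letter: k, l, m, n, o → p (letters move forward 1 place in the alphabet).
Putting it together: 54p.

54p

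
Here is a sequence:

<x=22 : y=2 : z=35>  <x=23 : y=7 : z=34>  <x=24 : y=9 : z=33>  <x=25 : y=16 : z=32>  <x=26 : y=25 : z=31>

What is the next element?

X goes 22, 23, 24, 25, 26 → 27 (+1 each step).
Y — each term is the sum of the two before it: 2, 7, 9, 16, 25 → 41.
Z: together with the x always sums to 57; 35, 34, 33, 32, 31 → 30.
Combining the parts gives <x=27 : y=41 : z=30>.

<x=27 : y=41 : z=30>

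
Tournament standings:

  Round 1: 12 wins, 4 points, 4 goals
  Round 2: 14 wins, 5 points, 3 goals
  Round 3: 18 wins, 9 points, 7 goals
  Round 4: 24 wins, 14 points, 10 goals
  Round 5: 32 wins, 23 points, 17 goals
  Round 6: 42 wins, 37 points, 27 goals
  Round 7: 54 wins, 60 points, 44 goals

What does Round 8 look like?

68 wins, 97 points, 71 goals

Wins: 12, 14, 18, 24, 32, 42, 54 → 68 (differences are 2, 4, 6, … (increasing by 2 each time)).
For the points, each term is the sum of the two before it: 4, 5, 9, 14, 23, 37, 60 → 97.
For the goals, each term is the sum of the two before it: 4, 3, 7, 10, 17, 27, 44 → 71.
So the next line is 68 wins, 97 points, 71 goals.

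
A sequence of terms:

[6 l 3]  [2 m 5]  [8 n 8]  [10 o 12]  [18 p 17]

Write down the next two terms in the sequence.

[28 q 23], [46 r 30]

First slot — each term is the sum of the two before it: 6, 2, 8, 10, 18 → 28 → 46.
Letter: letters move forward 1 place in the alphabet; l, m, n, o, p → q → r.
Third slot: 3, 5, 8, 12, 17 → 23 → 30 (differences are 2, 3, 4, … (increasing by 1 each time)).
So the next two terms are [28 q 23] and [46 r 30].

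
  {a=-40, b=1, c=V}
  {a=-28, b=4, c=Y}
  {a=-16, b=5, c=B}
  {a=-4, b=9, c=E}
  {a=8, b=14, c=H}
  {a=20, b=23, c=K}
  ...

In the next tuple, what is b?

B goes 1, 4, 5, 9, 14, 23 → 37 (each term is the sum of the two before it).

37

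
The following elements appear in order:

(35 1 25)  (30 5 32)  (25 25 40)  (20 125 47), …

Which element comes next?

(15 625 55)

For the first entry, −5 each step: 35, 30, 25, 20 → 15.
For the second entry, ×5 each step: 1, 5, 25, 125 → 625.
Third entry: alternating steps +7, +8, +7, +8, …; 25, 32, 40, 47 → 55.
Combining the parts gives (15 625 55).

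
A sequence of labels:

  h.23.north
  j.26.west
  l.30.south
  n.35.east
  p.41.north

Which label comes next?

r.48.west

Letter: h, j, l, n, p → r (letters move forward 2 places in the alphabet).
Second component: differences are 3, 4, 5, … (increasing by 1 each time); 23, 26, 30, 35, 41 → 48.
Direction: north, west, south, east, north → west (repeats north → west → south → east).
So the next label is r.48.west.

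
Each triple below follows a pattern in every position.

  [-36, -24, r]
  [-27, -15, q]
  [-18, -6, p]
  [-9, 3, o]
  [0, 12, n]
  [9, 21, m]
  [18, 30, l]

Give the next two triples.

For the first component, +9 each step: -36, -27, -18, -9, 0, 9, 18 → 27 → 36.
For the second component, always 12 more than the first component: -24, -15, -6, 3, 12, 21, 30 → 39 → 48.
Letter: r, q, p, o, n, m, l → k → j (letters move back 1 place in the alphabet).
So the next two triples are [27, 39, k] and [36, 48, j].

[27, 39, k], [36, 48, j]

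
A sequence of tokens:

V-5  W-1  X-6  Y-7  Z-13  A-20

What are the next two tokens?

Letter: letters move forward 1 place in the alphabet, wrapping Z→A, so V, W, X, Y, Z, A → B → C.
Second component: each term is the sum of the two before it; 5, 1, 6, 7, 13, 20 → 33 → 53.
So the next two tokens are B-33 and C-53.

B-33, C-53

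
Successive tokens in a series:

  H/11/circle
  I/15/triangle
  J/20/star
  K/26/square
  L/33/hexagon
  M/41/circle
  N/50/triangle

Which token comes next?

Letter — letters move forward 1 place in the alphabet: H, I, J, K, L, M, N → O.
For the second component, differences are 4, 5, 6, … (increasing by 1 each time): 11, 15, 20, 26, 33, 41, 50 → 60.
For the shape, repeats circle → triangle → star → square → hexagon: circle, triangle, star, square, hexagon, circle, triangle → star.
Putting it together: O/60/star.

O/60/star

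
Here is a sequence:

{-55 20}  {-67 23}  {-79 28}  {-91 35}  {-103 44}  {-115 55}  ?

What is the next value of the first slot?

First slot: −12 each step; -55, -67, -79, -91, -103, -115 → -127.
For the second slot, differences are 3, 5, 7, … (increasing by 2 each time): 20, 23, 28, 35, 44, 55 → 68.

-127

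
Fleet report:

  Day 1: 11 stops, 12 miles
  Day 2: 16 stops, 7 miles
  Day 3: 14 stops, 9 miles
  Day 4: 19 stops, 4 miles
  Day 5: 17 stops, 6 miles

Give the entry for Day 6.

22 stops, 1 miles

For the stops, alternating steps +5, −2, +5, −2, …: 11, 16, 14, 19, 17 → 22.
Miles goes 12, 7, 9, 4, 6 → 1 (together with the stops always sums to 23).
So the next row is 22 stops, 1 miles.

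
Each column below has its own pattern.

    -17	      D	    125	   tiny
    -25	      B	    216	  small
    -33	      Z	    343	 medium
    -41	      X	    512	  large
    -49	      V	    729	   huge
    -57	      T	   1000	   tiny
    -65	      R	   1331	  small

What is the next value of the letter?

P

For the first component, −8 each step: -17, -25, -33, -41, -49, -57, -65 → -73.
Letter: letters move back 2 places in the alphabet, wrapping A→Z, so D, B, Z, X, V, T, R → P.
For the third component, perfect cubes: 5³, 6³, 7³, …: 125, 216, 343, 512, 729, 1000, 1331 → 1728.
Size: repeats tiny → small → medium → large → huge; tiny, small, medium, large, huge, tiny, small → medium.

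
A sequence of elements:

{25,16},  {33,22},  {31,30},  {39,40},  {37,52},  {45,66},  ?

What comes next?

First coordinate: alternating steps +8, −2, +8, −2, …, so 25, 33, 31, 39, 37, 45 → 43.
Second coordinate: differences are 6, 8, 10, … (increasing by 2 each time); 16, 22, 30, 40, 52, 66 → 82.
So the next element is {43,82}.

{43,82}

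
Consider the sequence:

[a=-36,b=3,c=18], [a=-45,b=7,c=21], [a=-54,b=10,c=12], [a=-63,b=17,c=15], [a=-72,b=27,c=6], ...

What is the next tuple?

A: -36, -45, -54, -63, -72 → -81 (−9 each step).
B: each term is the sum of the two before it, so 3, 7, 10, 17, 27 → 44.
C goes 18, 21, 12, 15, 6 → 9 (alternating steps +3, −9, +3, −9, …).
So the next tuple is [a=-81,b=44,c=9].

[a=-81,b=44,c=9]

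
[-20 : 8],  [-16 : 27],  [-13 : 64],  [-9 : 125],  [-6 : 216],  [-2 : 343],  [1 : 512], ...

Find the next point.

First part: alternating steps +4, +3, +4, +3, …, so -20, -16, -13, -9, -6, -2, 1 → 5.
Second part goes 8, 27, 64, 125, 216, 343, 512 → 729 (perfect cubes: 2³, 3³, 4³, …).
Combining the parts gives [5 : 729].

[5 : 729]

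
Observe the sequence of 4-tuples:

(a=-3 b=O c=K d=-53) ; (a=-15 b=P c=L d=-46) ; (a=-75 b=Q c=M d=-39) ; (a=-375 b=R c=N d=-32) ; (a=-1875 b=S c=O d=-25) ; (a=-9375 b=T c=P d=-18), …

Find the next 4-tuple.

A: ×5 each step; -3, -15, -75, -375, -1875, -9375 → -46875.
B — letters move forward 1 place in the alphabet: O, P, Q, R, S, T → U.
C: letters move forward 1 place in the alphabet, so K, L, M, N, O, P → Q.
D: +7 each step, so -53, -46, -39, -32, -25, -18 → -11.
Combining the parts gives (a=-46875 b=U c=Q d=-11).

(a=-46875 b=U c=Q d=-11)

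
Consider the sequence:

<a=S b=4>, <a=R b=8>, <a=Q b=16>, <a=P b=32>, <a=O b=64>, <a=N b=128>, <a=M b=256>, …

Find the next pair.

A: letters move back 1 place in the alphabet, so S, R, Q, P, O, N, M → L.
For the b, ×2 each step: 4, 8, 16, 32, 64, 128, 256 → 512.
So the next pair is <a=L b=512>.

<a=L b=512>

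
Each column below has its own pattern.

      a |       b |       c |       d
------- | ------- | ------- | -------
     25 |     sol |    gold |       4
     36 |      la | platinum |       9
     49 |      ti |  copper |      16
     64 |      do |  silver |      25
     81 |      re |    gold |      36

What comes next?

100  mi  platinum  49

Column a: 25, 36, 49, 64, 81 → 100 (perfect squares: 5², 6², 7², …).
Column b: runs through the solfège scale do→ti; sol, la, ti, do, re → mi.
Column c goes gold, platinum, copper, silver, gold → platinum (repeats gold → platinum → copper → silver).
Column d: perfect squares: 2², 3², 4², …; 4, 9, 16, 25, 36 → 49.
So the next line is 100  mi  platinum  49.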